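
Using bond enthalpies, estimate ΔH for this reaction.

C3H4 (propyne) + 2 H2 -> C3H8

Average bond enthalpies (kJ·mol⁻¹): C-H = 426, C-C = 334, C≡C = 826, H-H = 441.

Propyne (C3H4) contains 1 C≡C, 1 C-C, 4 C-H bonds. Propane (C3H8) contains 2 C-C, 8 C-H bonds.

ΔH ≈ −330 kJ

Bonds broken (reactants):
  C≡C: 1 × 826 = 826
  C-C: 1 × 334 = 334
  C-H: 4 × 426 = 1704
  H-H: 2 × 441 = 882
  Σ(broken) = 3746 kJ
Bonds formed (products):
  C-C: 2 × 334 = 668
  C-H: 8 × 426 = 3408
  Σ(formed) = 4076 kJ
ΔH = Σ(broken) − Σ(formed) = 3746 − 4076 = −330 kJ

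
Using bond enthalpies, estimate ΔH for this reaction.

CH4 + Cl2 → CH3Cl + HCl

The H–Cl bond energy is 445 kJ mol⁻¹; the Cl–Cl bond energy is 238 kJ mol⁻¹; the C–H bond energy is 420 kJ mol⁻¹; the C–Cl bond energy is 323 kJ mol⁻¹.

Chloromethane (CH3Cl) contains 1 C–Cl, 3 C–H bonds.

Bonds broken (reactants):
  C–H: 4 × 420 = 1680
  Cl–Cl: 1 × 238 = 238
  Σ(broken) = 1918 kJ
Bonds formed (products):
  C–Cl: 1 × 323 = 323
  C–H: 3 × 420 = 1260
  H–Cl: 1 × 445 = 445
  Σ(formed) = 2028 kJ
ΔH = Σ(broken) − Σ(formed) = 1918 − 2028 = −110 kJ

ΔH ≈ −110 kJ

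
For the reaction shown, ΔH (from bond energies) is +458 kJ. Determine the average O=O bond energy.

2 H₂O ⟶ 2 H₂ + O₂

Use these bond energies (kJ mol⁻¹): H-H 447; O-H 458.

D(O=O) ≈ 480 kJ/mol

Let D be the O=O bond energy.
Σ(broken) = 4×458 = 1832
Σ(formed) = 2×447 + 1×D = 894 + D
ΔH = Σ(broken) − Σ(formed) = (1832) − (894 + D) = +938 − D
Setting this equal to +458 kJ gives D = 480 kJ/mol.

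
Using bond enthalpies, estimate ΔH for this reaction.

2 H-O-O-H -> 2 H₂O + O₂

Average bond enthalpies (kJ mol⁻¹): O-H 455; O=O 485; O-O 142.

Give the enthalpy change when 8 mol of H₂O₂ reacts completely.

Bonds broken (reactants):
  O-H: 4 × 455 = 1820
  O-O: 2 × 142 = 284
  Σ(broken) = 2104 kJ
Bonds formed (products):
  O-H: 4 × 455 = 1820
  O=O: 1 × 485 = 485
  Σ(formed) = 2305 kJ
ΔH = Σ(broken) − Σ(formed) = 2104 − 2305 = −201 kJ
For 4× the reaction as written: 4 × (−201) = −804 kJ

ΔH = −804 kJ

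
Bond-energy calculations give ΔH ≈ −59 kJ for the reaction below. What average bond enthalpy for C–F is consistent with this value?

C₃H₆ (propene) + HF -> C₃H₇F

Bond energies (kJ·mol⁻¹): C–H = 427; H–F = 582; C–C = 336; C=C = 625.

Let D be the C–F bond energy.
Σ(broken) = 1×336 + 6×427 + 1×625 + 1×582 = 4105
Σ(formed) = 2×336 + 1×D + 7×427 = 3661 + D
ΔH = Σ(broken) − Σ(formed) = (4105) − (3661 + D) = +444 − D
Setting this equal to −59 kJ gives D = 503 kJ/mol.

D(C–F) ≈ 503 kJ/mol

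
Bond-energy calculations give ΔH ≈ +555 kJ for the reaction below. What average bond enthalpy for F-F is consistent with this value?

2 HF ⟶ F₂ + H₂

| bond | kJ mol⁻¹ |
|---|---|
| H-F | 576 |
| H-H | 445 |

Let D be the F-F bond energy.
Σ(broken) = 2×576 = 1152
Σ(formed) = 1×D + 1×445 = 445 + D
ΔH = Σ(broken) − Σ(formed) = (1152) − (445 + D) = +707 − D
Setting this equal to +555 kJ gives D = 152 kJ/mol.

D(F-F) ≈ 152 kJ/mol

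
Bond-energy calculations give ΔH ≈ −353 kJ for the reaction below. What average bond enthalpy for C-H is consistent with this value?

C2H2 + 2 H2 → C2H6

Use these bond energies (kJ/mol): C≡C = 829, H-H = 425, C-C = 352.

Let D be the C-H bond energy.
Σ(broken) = 1×829 + 2×D + 2×425 = 1679 + 2D
Σ(formed) = 1×352 + 6×D = 352 + 6D
ΔH = Σ(broken) − Σ(formed) = (1679 + 2D) − (352 + 6D) = +1327 − 4D
Setting this equal to −353 kJ gives 4D = 1680, so D = 420 kJ/mol.

D(C-H) ≈ 420 kJ/mol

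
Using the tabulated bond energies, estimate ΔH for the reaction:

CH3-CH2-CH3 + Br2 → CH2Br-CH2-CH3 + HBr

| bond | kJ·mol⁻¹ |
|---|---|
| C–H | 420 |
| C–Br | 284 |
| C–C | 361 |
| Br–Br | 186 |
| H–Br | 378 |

Bonds broken (reactants):
  Br–Br: 1 × 186 = 186
  C–C: 2 × 361 = 722
  C–H: 8 × 420 = 3360
  Σ(broken) = 4268 kJ
Bonds formed (products):
  C–Br: 1 × 284 = 284
  C–C: 2 × 361 = 722
  C–H: 7 × 420 = 2940
  H–Br: 1 × 378 = 378
  Σ(formed) = 4324 kJ
ΔH = Σ(broken) − Σ(formed) = 4268 − 4324 = −56 kJ

ΔH ≈ −56 kJ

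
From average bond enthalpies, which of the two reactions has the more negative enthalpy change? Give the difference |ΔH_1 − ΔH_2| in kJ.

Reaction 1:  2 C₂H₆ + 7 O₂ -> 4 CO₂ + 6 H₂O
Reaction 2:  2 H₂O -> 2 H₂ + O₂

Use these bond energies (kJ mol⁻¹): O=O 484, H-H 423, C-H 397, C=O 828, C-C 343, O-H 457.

Reaction 1:
  Bonds broken (reactants):
    C-C: 2 × 343 = 686
    C-H: 12 × 397 = 4764
    O=O: 7 × 484 = 3388
    Σ(broken) = 8838 kJ
  Bonds formed (products):
    C=O: 8 × 828 = 6624
    O-H: 12 × 457 = 5484
    Σ(formed) = 12108 kJ
  ΔH_1 = 8838 − 12108 = −3270 kJ
Reaction 2:
  Bonds broken (reactants):
    O-H: 4 × 457 = 1828
    Σ(broken) = 1828 kJ
  Bonds formed (products):
    H-H: 2 × 423 = 846
    O=O: 1 × 484 = 484
    Σ(formed) = 1330 kJ
  ΔH_2 = 1828 − 1330 = +498 kJ
ΔH_1 − ΔH_2 = −3768 kJ, so reaction 1 has the more negative ΔH; |ΔH_1 − ΔH_2| = 3768 kJ.

Reaction 1, by 3768 kJ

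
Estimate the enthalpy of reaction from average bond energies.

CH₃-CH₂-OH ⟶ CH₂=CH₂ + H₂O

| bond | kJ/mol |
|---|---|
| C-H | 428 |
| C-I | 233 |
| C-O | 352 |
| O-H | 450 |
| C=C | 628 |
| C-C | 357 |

ΔH ≈ +59 kJ

Bonds broken (reactants):
  C-C: 1 × 357 = 357
  C-H: 5 × 428 = 2140
  C-O: 1 × 352 = 352
  O-H: 1 × 450 = 450
  Σ(broken) = 3299 kJ
Bonds formed (products):
  C-H: 4 × 428 = 1712
  C=C: 1 × 628 = 628
  O-H: 2 × 450 = 900
  Σ(formed) = 3240 kJ
ΔH = Σ(broken) − Σ(formed) = 3299 − 3240 = +59 kJ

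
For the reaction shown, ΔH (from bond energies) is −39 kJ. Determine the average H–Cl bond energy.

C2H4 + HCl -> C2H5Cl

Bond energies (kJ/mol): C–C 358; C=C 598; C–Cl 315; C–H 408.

D(H–Cl) ≈ 444 kJ/mol

Let D be the H–Cl bond energy.
Σ(broken) = 4×408 + 1×598 + 1×D = 2230 + D
Σ(formed) = 1×358 + 1×315 + 5×408 = 2713
ΔH = Σ(broken) − Σ(formed) = (2230 + D) − (2713) = −483 + D
Setting this equal to −39 kJ gives D = 444 kJ/mol.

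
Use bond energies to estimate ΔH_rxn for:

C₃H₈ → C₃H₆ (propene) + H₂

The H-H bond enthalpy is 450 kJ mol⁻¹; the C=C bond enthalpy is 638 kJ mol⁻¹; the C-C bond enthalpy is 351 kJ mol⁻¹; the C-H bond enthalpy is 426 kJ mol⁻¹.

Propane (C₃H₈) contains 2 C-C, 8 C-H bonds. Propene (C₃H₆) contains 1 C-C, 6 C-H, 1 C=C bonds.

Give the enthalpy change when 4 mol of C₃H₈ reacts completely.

ΔH = +460 kJ

Bonds broken (reactants):
  C-C: 2 × 351 = 702
  C-H: 8 × 426 = 3408
  Σ(broken) = 4110 kJ
Bonds formed (products):
  C-C: 1 × 351 = 351
  C-H: 6 × 426 = 2556
  C=C: 1 × 638 = 638
  H-H: 1 × 450 = 450
  Σ(formed) = 3995 kJ
ΔH = Σ(broken) − Σ(formed) = 4110 − 3995 = +115 kJ
For 4× the reaction as written: 4 × (+115) = +460 kJ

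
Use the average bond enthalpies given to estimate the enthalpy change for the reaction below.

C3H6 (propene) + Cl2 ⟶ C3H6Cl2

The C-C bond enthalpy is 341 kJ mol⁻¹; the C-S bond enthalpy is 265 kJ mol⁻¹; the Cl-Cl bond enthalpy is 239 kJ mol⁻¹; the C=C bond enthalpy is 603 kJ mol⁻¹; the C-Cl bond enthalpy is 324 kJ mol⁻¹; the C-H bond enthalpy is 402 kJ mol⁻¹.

ΔH ≈ −147 kJ

Bonds broken (reactants):
  C-C: 1 × 341 = 341
  C-H: 6 × 402 = 2412
  C=C: 1 × 603 = 603
  Cl-Cl: 1 × 239 = 239
  Σ(broken) = 3595 kJ
Bonds formed (products):
  C-C: 2 × 341 = 682
  C-Cl: 2 × 324 = 648
  C-H: 6 × 402 = 2412
  Σ(formed) = 3742 kJ
ΔH = Σ(broken) − Σ(formed) = 3595 − 3742 = −147 kJ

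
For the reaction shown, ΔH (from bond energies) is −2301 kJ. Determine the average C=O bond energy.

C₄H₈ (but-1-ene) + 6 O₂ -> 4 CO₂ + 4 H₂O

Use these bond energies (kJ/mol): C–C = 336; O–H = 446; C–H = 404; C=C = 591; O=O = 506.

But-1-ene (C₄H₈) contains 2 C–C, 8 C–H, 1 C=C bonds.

Let D be the C=O bond energy.
Σ(broken) = 2×336 + 8×404 + 1×591 + 6×506 = 7531
Σ(formed) = 8×D + 8×446 = 3568 + 8D
ΔH = Σ(broken) − Σ(formed) = (7531) − (3568 + 8D) = +3963 − 8D
Setting this equal to −2301 kJ gives 8D = 6264, so D = 783 kJ/mol.

D(C=O) ≈ 783 kJ/mol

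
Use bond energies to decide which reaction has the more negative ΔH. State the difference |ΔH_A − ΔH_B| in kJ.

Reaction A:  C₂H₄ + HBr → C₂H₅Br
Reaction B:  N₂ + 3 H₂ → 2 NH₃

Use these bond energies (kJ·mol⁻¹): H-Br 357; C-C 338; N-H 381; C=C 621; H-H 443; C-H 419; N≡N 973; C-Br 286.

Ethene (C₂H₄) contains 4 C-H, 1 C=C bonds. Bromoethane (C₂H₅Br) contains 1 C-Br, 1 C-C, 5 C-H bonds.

Reaction A, by 81 kJ

Reaction A:
  Bonds broken (reactants):
    C-H: 4 × 419 = 1676
    C=C: 1 × 621 = 621
    H-Br: 1 × 357 = 357
    Σ(broken) = 2654 kJ
  Bonds formed (products):
    C-Br: 1 × 286 = 286
    C-C: 1 × 338 = 338
    C-H: 5 × 419 = 2095
    Σ(formed) = 2719 kJ
  ΔH_A = 2654 − 2719 = −65 kJ
Reaction B:
  Bonds broken (reactants):
    H-H: 3 × 443 = 1329
    N≡N: 1 × 973 = 973
    Σ(broken) = 2302 kJ
  Bonds formed (products):
    N-H: 6 × 381 = 2286
    Σ(formed) = 2286 kJ
  ΔH_B = 2302 − 2286 = +16 kJ
ΔH_A − ΔH_B = −81 kJ, so reaction A has the more negative ΔH; |ΔH_A − ΔH_B| = 81 kJ.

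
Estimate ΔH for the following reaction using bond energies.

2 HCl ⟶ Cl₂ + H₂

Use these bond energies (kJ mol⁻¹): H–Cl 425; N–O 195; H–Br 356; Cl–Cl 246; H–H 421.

ΔH ≈ +183 kJ

Bonds broken (reactants):
  H–Cl: 2 × 425 = 850
  Σ(broken) = 850 kJ
Bonds formed (products):
  Cl–Cl: 1 × 246 = 246
  H–H: 1 × 421 = 421
  Σ(formed) = 667 kJ
ΔH = Σ(broken) − Σ(formed) = 850 − 667 = +183 kJ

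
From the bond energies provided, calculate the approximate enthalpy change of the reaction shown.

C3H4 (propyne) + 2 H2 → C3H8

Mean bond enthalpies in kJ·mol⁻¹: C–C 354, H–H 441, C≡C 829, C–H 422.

ΔH ≈ −331 kJ

Bonds broken (reactants):
  C≡C: 1 × 829 = 829
  C–C: 1 × 354 = 354
  C–H: 4 × 422 = 1688
  H–H: 2 × 441 = 882
  Σ(broken) = 3753 kJ
Bonds formed (products):
  C–C: 2 × 354 = 708
  C–H: 8 × 422 = 3376
  Σ(formed) = 4084 kJ
ΔH = Σ(broken) − Σ(formed) = 3753 − 4084 = −331 kJ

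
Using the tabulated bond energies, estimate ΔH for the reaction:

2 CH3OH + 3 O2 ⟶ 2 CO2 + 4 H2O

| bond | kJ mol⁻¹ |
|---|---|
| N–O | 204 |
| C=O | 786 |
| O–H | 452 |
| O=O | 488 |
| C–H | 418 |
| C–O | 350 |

ΔH ≈ −1184 kJ

Bonds broken (reactants):
  C–H: 6 × 418 = 2508
  C–O: 2 × 350 = 700
  O–H: 2 × 452 = 904
  O=O: 3 × 488 = 1464
  Σ(broken) = 5576 kJ
Bonds formed (products):
  C=O: 4 × 786 = 3144
  O–H: 8 × 452 = 3616
  Σ(formed) = 6760 kJ
ΔH = Σ(broken) − Σ(formed) = 5576 − 6760 = −1184 kJ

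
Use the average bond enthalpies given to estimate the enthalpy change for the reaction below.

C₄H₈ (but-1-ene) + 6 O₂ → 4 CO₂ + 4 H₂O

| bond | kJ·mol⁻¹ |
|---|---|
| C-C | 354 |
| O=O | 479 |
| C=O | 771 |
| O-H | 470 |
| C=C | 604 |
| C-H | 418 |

Bonds broken (reactants):
  C-C: 2 × 354 = 708
  C-H: 8 × 418 = 3344
  C=C: 1 × 604 = 604
  O=O: 6 × 479 = 2874
  Σ(broken) = 7530 kJ
Bonds formed (products):
  C=O: 8 × 771 = 6168
  O-H: 8 × 470 = 3760
  Σ(formed) = 9928 kJ
ΔH = Σ(broken) − Σ(formed) = 7530 − 9928 = −2398 kJ

ΔH ≈ −2398 kJ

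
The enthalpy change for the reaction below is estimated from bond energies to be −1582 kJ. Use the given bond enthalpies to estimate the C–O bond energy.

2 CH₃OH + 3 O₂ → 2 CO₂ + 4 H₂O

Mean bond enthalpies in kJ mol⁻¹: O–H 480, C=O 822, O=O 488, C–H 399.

Let D be the C–O bond energy.
Σ(broken) = 6×399 + 2×D + 2×480 + 3×488 = 4818 + 2D
Σ(formed) = 4×822 + 8×480 = 7128
ΔH = Σ(broken) − Σ(formed) = (4818 + 2D) − (7128) = −2310 + 2D
Setting this equal to −1582 kJ gives 2D = 728, so D = 364 kJ/mol.

D(C–O) ≈ 364 kJ/mol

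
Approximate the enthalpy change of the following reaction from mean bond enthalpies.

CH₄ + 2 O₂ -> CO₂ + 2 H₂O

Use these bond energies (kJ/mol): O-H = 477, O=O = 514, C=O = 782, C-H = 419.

ΔH ≈ −768 kJ

Bonds broken (reactants):
  C-H: 4 × 419 = 1676
  O=O: 2 × 514 = 1028
  Σ(broken) = 2704 kJ
Bonds formed (products):
  C=O: 2 × 782 = 1564
  O-H: 4 × 477 = 1908
  Σ(formed) = 3472 kJ
ΔH = Σ(broken) − Σ(formed) = 2704 − 3472 = −768 kJ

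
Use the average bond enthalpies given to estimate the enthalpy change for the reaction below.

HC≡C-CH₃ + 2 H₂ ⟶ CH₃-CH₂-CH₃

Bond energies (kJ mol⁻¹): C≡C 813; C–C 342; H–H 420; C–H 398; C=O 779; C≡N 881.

ΔH ≈ −281 kJ

Bonds broken (reactants):
  C≡C: 1 × 813 = 813
  C–C: 1 × 342 = 342
  C–H: 4 × 398 = 1592
  H–H: 2 × 420 = 840
  Σ(broken) = 3587 kJ
Bonds formed (products):
  C–C: 2 × 342 = 684
  C–H: 8 × 398 = 3184
  Σ(formed) = 3868 kJ
ΔH = Σ(broken) − Σ(formed) = 3587 − 3868 = −281 kJ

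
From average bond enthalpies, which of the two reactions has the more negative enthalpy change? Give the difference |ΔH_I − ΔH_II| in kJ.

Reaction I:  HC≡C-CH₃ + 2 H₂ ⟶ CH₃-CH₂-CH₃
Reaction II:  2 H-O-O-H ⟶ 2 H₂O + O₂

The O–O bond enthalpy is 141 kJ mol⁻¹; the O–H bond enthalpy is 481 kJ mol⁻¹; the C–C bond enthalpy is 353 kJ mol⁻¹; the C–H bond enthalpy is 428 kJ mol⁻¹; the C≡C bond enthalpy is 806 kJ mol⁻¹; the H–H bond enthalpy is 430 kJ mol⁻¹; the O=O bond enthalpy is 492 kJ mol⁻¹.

Reaction I:
  Bonds broken (reactants):
    C≡C: 1 × 806 = 806
    C–C: 1 × 353 = 353
    C–H: 4 × 428 = 1712
    H–H: 2 × 430 = 860
    Σ(broken) = 3731 kJ
  Bonds formed (products):
    C–C: 2 × 353 = 706
    C–H: 8 × 428 = 3424
    Σ(formed) = 4130 kJ
  ΔH_I = 3731 − 4130 = −399 kJ
Reaction II:
  Bonds broken (reactants):
    O–H: 4 × 481 = 1924
    O–O: 2 × 141 = 282
    Σ(broken) = 2206 kJ
  Bonds formed (products):
    O–H: 4 × 481 = 1924
    O=O: 1 × 492 = 492
    Σ(formed) = 2416 kJ
  ΔH_II = 2206 − 2416 = −210 kJ
ΔH_I − ΔH_II = −189 kJ, so reaction I has the more negative ΔH; |ΔH_I − ΔH_II| = 189 kJ.

Reaction I, by 189 kJ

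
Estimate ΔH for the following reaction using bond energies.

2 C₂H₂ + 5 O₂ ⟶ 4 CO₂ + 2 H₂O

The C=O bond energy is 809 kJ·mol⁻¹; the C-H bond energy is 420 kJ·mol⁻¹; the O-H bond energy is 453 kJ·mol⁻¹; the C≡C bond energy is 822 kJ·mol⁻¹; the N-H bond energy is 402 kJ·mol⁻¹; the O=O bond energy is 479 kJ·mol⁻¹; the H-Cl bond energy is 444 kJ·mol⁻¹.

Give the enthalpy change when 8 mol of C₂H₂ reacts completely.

ΔH = −10260 kJ

Bonds broken (reactants):
  C≡C: 2 × 822 = 1644
  C-H: 4 × 420 = 1680
  O=O: 5 × 479 = 2395
  Σ(broken) = 5719 kJ
Bonds formed (products):
  C=O: 8 × 809 = 6472
  O-H: 4 × 453 = 1812
  Σ(formed) = 8284 kJ
ΔH = Σ(broken) − Σ(formed) = 5719 − 8284 = −2565 kJ
For 4× the reaction as written: 4 × (−2565) = −10260 kJ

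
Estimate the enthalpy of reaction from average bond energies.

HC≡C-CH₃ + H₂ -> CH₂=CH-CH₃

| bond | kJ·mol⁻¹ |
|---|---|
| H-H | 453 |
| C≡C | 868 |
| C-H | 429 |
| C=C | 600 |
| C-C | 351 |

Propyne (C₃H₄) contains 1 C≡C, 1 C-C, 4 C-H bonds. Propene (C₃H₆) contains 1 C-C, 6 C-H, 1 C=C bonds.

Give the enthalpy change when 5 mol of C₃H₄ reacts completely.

ΔH = −685 kJ

Bonds broken (reactants):
  C≡C: 1 × 868 = 868
  C-C: 1 × 351 = 351
  C-H: 4 × 429 = 1716
  H-H: 1 × 453 = 453
  Σ(broken) = 3388 kJ
Bonds formed (products):
  C-C: 1 × 351 = 351
  C-H: 6 × 429 = 2574
  C=C: 1 × 600 = 600
  Σ(formed) = 3525 kJ
ΔH = Σ(broken) − Σ(formed) = 3388 − 3525 = −137 kJ
For 5× the reaction as written: 5 × (−137) = −685 kJ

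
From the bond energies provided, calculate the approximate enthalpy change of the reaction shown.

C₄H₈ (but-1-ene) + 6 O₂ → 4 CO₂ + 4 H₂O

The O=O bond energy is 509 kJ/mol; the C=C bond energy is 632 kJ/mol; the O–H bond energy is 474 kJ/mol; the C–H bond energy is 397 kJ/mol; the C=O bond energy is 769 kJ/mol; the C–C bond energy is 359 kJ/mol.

Bonds broken (reactants):
  C–C: 2 × 359 = 718
  C–H: 8 × 397 = 3176
  C=C: 1 × 632 = 632
  O=O: 6 × 509 = 3054
  Σ(broken) = 7580 kJ
Bonds formed (products):
  C=O: 8 × 769 = 6152
  O–H: 8 × 474 = 3792
  Σ(formed) = 9944 kJ
ΔH = Σ(broken) − Σ(formed) = 7580 − 9944 = −2364 kJ

ΔH ≈ −2364 kJ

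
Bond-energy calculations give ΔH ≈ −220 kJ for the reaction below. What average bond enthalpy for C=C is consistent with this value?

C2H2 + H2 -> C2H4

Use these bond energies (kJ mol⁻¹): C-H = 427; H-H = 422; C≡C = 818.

Let D be the C=C bond energy.
Σ(broken) = 1×818 + 2×427 + 1×422 = 2094
Σ(formed) = 4×427 + 1×D = 1708 + D
ΔH = Σ(broken) − Σ(formed) = (2094) − (1708 + D) = +386 − D
Setting this equal to −220 kJ gives D = 606 kJ/mol.

D(C=C) ≈ 606 kJ/mol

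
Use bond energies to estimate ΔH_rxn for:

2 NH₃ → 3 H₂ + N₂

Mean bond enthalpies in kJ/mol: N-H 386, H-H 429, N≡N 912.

ΔH ≈ +117 kJ

Bonds broken (reactants):
  N-H: 6 × 386 = 2316
  Σ(broken) = 2316 kJ
Bonds formed (products):
  H-H: 3 × 429 = 1287
  N≡N: 1 × 912 = 912
  Σ(formed) = 2199 kJ
ΔH = Σ(broken) − Σ(formed) = 2316 − 2199 = +117 kJ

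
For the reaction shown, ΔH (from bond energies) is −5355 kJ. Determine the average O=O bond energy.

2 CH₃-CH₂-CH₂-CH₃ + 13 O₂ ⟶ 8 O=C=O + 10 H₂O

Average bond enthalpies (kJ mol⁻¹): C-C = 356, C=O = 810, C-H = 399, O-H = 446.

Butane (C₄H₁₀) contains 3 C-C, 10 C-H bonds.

D(O=O) ≈ 493 kJ/mol

Let D be the O=O bond energy.
Σ(broken) = 6×356 + 20×399 + 13×D = 10116 + 13D
Σ(formed) = 16×810 + 20×446 = 21880
ΔH = Σ(broken) − Σ(formed) = (10116 + 13D) − (21880) = −11764 + 13D
Setting this equal to −5355 kJ gives 13D = 6409, so D = 493 kJ/mol.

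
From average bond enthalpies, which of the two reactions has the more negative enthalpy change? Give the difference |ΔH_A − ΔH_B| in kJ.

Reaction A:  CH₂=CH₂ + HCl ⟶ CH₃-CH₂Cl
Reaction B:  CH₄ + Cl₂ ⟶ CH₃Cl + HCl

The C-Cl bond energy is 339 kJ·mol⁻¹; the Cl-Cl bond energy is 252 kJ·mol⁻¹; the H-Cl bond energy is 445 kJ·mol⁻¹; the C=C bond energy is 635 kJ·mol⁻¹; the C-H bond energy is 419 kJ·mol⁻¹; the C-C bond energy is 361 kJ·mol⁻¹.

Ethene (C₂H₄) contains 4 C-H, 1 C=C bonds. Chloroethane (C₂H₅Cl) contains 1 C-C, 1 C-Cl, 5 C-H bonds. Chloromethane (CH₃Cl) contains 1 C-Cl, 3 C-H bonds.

Reaction A:
  Bonds broken (reactants):
    C-H: 4 × 419 = 1676
    C=C: 1 × 635 = 635
    H-Cl: 1 × 445 = 445
    Σ(broken) = 2756 kJ
  Bonds formed (products):
    C-C: 1 × 361 = 361
    C-Cl: 1 × 339 = 339
    C-H: 5 × 419 = 2095
    Σ(formed) = 2795 kJ
  ΔH_A = 2756 − 2795 = −39 kJ
Reaction B:
  Bonds broken (reactants):
    C-H: 4 × 419 = 1676
    Cl-Cl: 1 × 252 = 252
    Σ(broken) = 1928 kJ
  Bonds formed (products):
    C-Cl: 1 × 339 = 339
    C-H: 3 × 419 = 1257
    H-Cl: 1 × 445 = 445
    Σ(formed) = 2041 kJ
  ΔH_B = 1928 − 2041 = −113 kJ
ΔH_A − ΔH_B = +74 kJ, so reaction B has the more negative ΔH; |ΔH_A − ΔH_B| = 74 kJ.

Reaction B, by 74 kJ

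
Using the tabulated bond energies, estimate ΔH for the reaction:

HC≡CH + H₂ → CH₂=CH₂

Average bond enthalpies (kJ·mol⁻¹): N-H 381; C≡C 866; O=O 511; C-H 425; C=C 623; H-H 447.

Bonds broken (reactants):
  C≡C: 1 × 866 = 866
  C-H: 2 × 425 = 850
  H-H: 1 × 447 = 447
  Σ(broken) = 2163 kJ
Bonds formed (products):
  C-H: 4 × 425 = 1700
  C=C: 1 × 623 = 623
  Σ(formed) = 2323 kJ
ΔH = Σ(broken) − Σ(formed) = 2163 − 2323 = −160 kJ

ΔH ≈ −160 kJ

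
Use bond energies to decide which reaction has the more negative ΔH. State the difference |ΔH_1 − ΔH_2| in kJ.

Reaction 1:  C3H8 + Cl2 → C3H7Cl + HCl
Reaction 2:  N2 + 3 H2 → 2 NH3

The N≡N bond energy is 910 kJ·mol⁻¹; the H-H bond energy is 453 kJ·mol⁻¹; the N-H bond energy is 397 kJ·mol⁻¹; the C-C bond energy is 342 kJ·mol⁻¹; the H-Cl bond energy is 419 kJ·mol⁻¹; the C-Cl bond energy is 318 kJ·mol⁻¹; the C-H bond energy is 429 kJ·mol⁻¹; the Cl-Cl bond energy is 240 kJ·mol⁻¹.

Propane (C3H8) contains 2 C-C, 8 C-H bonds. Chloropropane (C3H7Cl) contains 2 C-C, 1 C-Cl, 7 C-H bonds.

Reaction 2, by 45 kJ

Reaction 1:
  Bonds broken (reactants):
    C-C: 2 × 342 = 684
    C-H: 8 × 429 = 3432
    Cl-Cl: 1 × 240 = 240
    Σ(broken) = 4356 kJ
  Bonds formed (products):
    C-C: 2 × 342 = 684
    C-Cl: 1 × 318 = 318
    C-H: 7 × 429 = 3003
    H-Cl: 1 × 419 = 419
    Σ(formed) = 4424 kJ
  ΔH_1 = 4356 − 4424 = −68 kJ
Reaction 2:
  Bonds broken (reactants):
    H-H: 3 × 453 = 1359
    N≡N: 1 × 910 = 910
    Σ(broken) = 2269 kJ
  Bonds formed (products):
    N-H: 6 × 397 = 2382
    Σ(formed) = 2382 kJ
  ΔH_2 = 2269 − 2382 = −113 kJ
ΔH_1 − ΔH_2 = +45 kJ, so reaction 2 has the more negative ΔH; |ΔH_1 − ΔH_2| = 45 kJ.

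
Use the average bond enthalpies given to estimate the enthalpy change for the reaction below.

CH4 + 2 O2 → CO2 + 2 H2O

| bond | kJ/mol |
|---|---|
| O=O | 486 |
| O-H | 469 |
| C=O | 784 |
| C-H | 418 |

ΔH ≈ −800 kJ

Bonds broken (reactants):
  C-H: 4 × 418 = 1672
  O=O: 2 × 486 = 972
  Σ(broken) = 2644 kJ
Bonds formed (products):
  C=O: 2 × 784 = 1568
  O-H: 4 × 469 = 1876
  Σ(formed) = 3444 kJ
ΔH = Σ(broken) − Σ(formed) = 2644 − 3444 = −800 kJ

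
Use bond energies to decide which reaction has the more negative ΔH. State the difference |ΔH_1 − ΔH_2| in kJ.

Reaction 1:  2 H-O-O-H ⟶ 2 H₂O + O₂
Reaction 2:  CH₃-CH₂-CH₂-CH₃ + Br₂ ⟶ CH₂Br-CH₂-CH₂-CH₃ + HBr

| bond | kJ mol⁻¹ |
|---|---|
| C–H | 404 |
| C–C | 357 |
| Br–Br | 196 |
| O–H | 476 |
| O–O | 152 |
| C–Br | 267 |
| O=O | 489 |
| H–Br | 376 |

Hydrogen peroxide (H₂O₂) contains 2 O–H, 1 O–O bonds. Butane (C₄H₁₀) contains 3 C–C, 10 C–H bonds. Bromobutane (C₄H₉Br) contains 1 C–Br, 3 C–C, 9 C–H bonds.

Reaction 1:
  Bonds broken (reactants):
    O–H: 4 × 476 = 1904
    O–O: 2 × 152 = 304
    Σ(broken) = 2208 kJ
  Bonds formed (products):
    O–H: 4 × 476 = 1904
    O=O: 1 × 489 = 489
    Σ(formed) = 2393 kJ
  ΔH_1 = 2208 − 2393 = −185 kJ
Reaction 2:
  Bonds broken (reactants):
    Br–Br: 1 × 196 = 196
    C–C: 3 × 357 = 1071
    C–H: 10 × 404 = 4040
    Σ(broken) = 5307 kJ
  Bonds formed (products):
    C–Br: 1 × 267 = 267
    C–C: 3 × 357 = 1071
    C–H: 9 × 404 = 3636
    H–Br: 1 × 376 = 376
    Σ(formed) = 5350 kJ
  ΔH_2 = 5307 − 5350 = −43 kJ
ΔH_1 − ΔH_2 = −142 kJ, so reaction 1 has the more negative ΔH; |ΔH_1 − ΔH_2| = 142 kJ.

Reaction 1, by 142 kJ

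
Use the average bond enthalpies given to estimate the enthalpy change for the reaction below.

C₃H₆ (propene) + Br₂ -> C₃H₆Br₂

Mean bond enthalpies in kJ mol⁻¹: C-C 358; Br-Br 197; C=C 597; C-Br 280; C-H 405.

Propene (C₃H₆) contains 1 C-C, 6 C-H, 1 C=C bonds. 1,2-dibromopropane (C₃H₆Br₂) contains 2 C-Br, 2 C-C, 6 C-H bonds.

Bonds broken (reactants):
  Br-Br: 1 × 197 = 197
  C-C: 1 × 358 = 358
  C-H: 6 × 405 = 2430
  C=C: 1 × 597 = 597
  Σ(broken) = 3582 kJ
Bonds formed (products):
  C-Br: 2 × 280 = 560
  C-C: 2 × 358 = 716
  C-H: 6 × 405 = 2430
  Σ(formed) = 3706 kJ
ΔH = Σ(broken) − Σ(formed) = 3582 − 3706 = −124 kJ

ΔH ≈ −124 kJ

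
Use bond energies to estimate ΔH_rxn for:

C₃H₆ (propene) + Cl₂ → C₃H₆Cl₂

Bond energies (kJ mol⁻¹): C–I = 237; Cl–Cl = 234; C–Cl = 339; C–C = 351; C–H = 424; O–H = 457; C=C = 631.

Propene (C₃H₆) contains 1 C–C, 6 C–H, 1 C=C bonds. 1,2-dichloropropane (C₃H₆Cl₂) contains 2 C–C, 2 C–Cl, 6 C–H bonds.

ΔH ≈ −164 kJ

Bonds broken (reactants):
  C–C: 1 × 351 = 351
  C–H: 6 × 424 = 2544
  C=C: 1 × 631 = 631
  Cl–Cl: 1 × 234 = 234
  Σ(broken) = 3760 kJ
Bonds formed (products):
  C–C: 2 × 351 = 702
  C–Cl: 2 × 339 = 678
  C–H: 6 × 424 = 2544
  Σ(formed) = 3924 kJ
ΔH = Σ(broken) − Σ(formed) = 3760 − 3924 = −164 kJ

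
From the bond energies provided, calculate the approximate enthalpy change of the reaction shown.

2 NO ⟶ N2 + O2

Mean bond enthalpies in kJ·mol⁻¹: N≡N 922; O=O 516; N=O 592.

ΔH ≈ −254 kJ

Bonds broken (reactants):
  N=O: 2 × 592 = 1184
  Σ(broken) = 1184 kJ
Bonds formed (products):
  N≡N: 1 × 922 = 922
  O=O: 1 × 516 = 516
  Σ(formed) = 1438 kJ
ΔH = Σ(broken) − Σ(formed) = 1184 − 1438 = −254 kJ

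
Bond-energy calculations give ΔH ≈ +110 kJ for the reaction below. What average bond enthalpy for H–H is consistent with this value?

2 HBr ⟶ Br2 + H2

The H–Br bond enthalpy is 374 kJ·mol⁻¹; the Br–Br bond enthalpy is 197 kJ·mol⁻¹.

D(H–H) ≈ 441 kJ/mol

Let D be the H–H bond energy.
Σ(broken) = 2×374 = 748
Σ(formed) = 1×197 + 1×D = 197 + D
ΔH = Σ(broken) − Σ(formed) = (748) − (197 + D) = +551 − D
Setting this equal to +110 kJ gives D = 441 kJ/mol.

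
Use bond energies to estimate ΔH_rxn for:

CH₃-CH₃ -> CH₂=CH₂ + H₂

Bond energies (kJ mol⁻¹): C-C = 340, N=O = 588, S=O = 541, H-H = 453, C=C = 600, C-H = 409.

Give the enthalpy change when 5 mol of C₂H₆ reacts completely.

Bonds broken (reactants):
  C-C: 1 × 340 = 340
  C-H: 6 × 409 = 2454
  Σ(broken) = 2794 kJ
Bonds formed (products):
  C-H: 4 × 409 = 1636
  C=C: 1 × 600 = 600
  H-H: 1 × 453 = 453
  Σ(formed) = 2689 kJ
ΔH = Σ(broken) − Σ(formed) = 2794 − 2689 = +105 kJ
For 5× the reaction as written: 5 × (+105) = +525 kJ

ΔH = +525 kJ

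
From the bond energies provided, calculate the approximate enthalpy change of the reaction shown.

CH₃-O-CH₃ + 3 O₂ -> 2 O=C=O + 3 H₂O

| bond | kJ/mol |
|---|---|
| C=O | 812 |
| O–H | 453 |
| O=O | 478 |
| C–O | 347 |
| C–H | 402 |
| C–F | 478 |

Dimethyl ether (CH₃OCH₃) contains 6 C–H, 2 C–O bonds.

Bonds broken (reactants):
  C–H: 6 × 402 = 2412
  C–O: 2 × 347 = 694
  O=O: 3 × 478 = 1434
  Σ(broken) = 4540 kJ
Bonds formed (products):
  C=O: 4 × 812 = 3248
  O–H: 6 × 453 = 2718
  Σ(formed) = 5966 kJ
ΔH = Σ(broken) − Σ(formed) = 4540 − 5966 = −1426 kJ

ΔH ≈ −1426 kJ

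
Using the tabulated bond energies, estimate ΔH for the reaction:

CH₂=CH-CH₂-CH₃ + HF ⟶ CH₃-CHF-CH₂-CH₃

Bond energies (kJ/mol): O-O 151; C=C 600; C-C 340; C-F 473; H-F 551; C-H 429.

Bonds broken (reactants):
  C-C: 2 × 340 = 680
  C-H: 8 × 429 = 3432
  C=C: 1 × 600 = 600
  H-F: 1 × 551 = 551
  Σ(broken) = 5263 kJ
Bonds formed (products):
  C-C: 3 × 340 = 1020
  C-F: 1 × 473 = 473
  C-H: 9 × 429 = 3861
  Σ(formed) = 5354 kJ
ΔH = Σ(broken) − Σ(formed) = 5263 − 5354 = −91 kJ

ΔH ≈ −91 kJ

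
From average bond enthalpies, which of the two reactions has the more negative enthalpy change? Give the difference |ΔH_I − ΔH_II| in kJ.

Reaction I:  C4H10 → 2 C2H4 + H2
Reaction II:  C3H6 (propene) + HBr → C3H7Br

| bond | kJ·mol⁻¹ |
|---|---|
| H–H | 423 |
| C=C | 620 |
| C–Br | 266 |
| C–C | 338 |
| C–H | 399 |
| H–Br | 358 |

Reaction I:
  Bonds broken (reactants):
    C–C: 3 × 338 = 1014
    C–H: 10 × 399 = 3990
    Σ(broken) = 5004 kJ
  Bonds formed (products):
    C–H: 8 × 399 = 3192
    C=C: 2 × 620 = 1240
    H–H: 1 × 423 = 423
    Σ(formed) = 4855 kJ
  ΔH_I = 5004 − 4855 = +149 kJ
Reaction II:
  Bonds broken (reactants):
    C–C: 1 × 338 = 338
    C–H: 6 × 399 = 2394
    C=C: 1 × 620 = 620
    H–Br: 1 × 358 = 358
    Σ(broken) = 3710 kJ
  Bonds formed (products):
    C–Br: 1 × 266 = 266
    C–C: 2 × 338 = 676
    C–H: 7 × 399 = 2793
    Σ(formed) = 3735 kJ
  ΔH_II = 3710 − 3735 = −25 kJ
ΔH_I − ΔH_II = +174 kJ, so reaction II has the more negative ΔH; |ΔH_I − ΔH_II| = 174 kJ.

Reaction II, by 174 kJ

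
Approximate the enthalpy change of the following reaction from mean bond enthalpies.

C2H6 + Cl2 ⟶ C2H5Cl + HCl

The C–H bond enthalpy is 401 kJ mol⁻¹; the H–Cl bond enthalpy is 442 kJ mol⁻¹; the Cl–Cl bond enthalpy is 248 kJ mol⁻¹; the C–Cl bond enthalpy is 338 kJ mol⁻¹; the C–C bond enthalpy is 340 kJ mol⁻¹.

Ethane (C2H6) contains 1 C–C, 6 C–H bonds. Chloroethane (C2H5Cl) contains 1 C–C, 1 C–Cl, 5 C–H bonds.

Bonds broken (reactants):
  C–C: 1 × 340 = 340
  C–H: 6 × 401 = 2406
  Cl–Cl: 1 × 248 = 248
  Σ(broken) = 2994 kJ
Bonds formed (products):
  C–C: 1 × 340 = 340
  C–Cl: 1 × 338 = 338
  C–H: 5 × 401 = 2005
  H–Cl: 1 × 442 = 442
  Σ(formed) = 3125 kJ
ΔH = Σ(broken) − Σ(formed) = 2994 − 3125 = −131 kJ

ΔH ≈ −131 kJ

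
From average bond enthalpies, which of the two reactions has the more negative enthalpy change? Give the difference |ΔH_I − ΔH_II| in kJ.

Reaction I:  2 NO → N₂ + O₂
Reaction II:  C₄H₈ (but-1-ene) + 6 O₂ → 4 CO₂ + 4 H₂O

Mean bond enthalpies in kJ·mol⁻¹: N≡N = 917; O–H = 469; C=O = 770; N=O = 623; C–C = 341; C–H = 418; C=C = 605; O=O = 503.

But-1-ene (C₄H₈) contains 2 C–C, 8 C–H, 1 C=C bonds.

Reaction II, by 2089 kJ

Reaction I:
  Bonds broken (reactants):
    N=O: 2 × 623 = 1246
    Σ(broken) = 1246 kJ
  Bonds formed (products):
    N≡N: 1 × 917 = 917
    O=O: 1 × 503 = 503
    Σ(formed) = 1420 kJ
  ΔH_I = 1246 − 1420 = −174 kJ
Reaction II:
  Bonds broken (reactants):
    C–C: 2 × 341 = 682
    C–H: 8 × 418 = 3344
    C=C: 1 × 605 = 605
    O=O: 6 × 503 = 3018
    Σ(broken) = 7649 kJ
  Bonds formed (products):
    C=O: 8 × 770 = 6160
    O–H: 8 × 469 = 3752
    Σ(formed) = 9912 kJ
  ΔH_II = 7649 − 9912 = −2263 kJ
ΔH_I − ΔH_II = +2089 kJ, so reaction II has the more negative ΔH; |ΔH_I − ΔH_II| = 2089 kJ.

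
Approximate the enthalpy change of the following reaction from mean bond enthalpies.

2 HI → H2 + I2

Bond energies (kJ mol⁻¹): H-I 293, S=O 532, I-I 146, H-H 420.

Bonds broken (reactants):
  H-I: 2 × 293 = 586
  Σ(broken) = 586 kJ
Bonds formed (products):
  H-H: 1 × 420 = 420
  I-I: 1 × 146 = 146
  Σ(formed) = 566 kJ
ΔH = Σ(broken) − Σ(formed) = 586 − 566 = +20 kJ

ΔH ≈ +20 kJ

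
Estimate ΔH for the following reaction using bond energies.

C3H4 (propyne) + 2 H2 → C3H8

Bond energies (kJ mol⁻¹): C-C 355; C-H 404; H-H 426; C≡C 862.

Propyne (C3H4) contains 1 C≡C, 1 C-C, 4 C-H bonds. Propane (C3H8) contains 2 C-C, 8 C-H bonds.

Bonds broken (reactants):
  C≡C: 1 × 862 = 862
  C-C: 1 × 355 = 355
  C-H: 4 × 404 = 1616
  H-H: 2 × 426 = 852
  Σ(broken) = 3685 kJ
Bonds formed (products):
  C-C: 2 × 355 = 710
  C-H: 8 × 404 = 3232
  Σ(formed) = 3942 kJ
ΔH = Σ(broken) − Σ(formed) = 3685 − 3942 = −257 kJ

ΔH ≈ −257 kJ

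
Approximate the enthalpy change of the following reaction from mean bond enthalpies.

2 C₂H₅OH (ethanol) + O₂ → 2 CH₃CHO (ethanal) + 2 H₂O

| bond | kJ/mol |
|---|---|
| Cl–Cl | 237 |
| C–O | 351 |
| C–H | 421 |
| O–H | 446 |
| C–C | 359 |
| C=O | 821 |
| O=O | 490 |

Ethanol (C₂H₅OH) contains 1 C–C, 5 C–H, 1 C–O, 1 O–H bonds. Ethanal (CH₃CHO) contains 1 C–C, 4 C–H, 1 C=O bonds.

Bonds broken (reactants):
  C–C: 2 × 359 = 718
  C–H: 10 × 421 = 4210
  C–O: 2 × 351 = 702
  O–H: 2 × 446 = 892
  O=O: 1 × 490 = 490
  Σ(broken) = 7012 kJ
Bonds formed (products):
  C–C: 2 × 359 = 718
  C–H: 8 × 421 = 3368
  C=O: 2 × 821 = 1642
  O–H: 4 × 446 = 1784
  Σ(formed) = 7512 kJ
ΔH = Σ(broken) − Σ(formed) = 7012 − 7512 = −500 kJ

ΔH ≈ −500 kJ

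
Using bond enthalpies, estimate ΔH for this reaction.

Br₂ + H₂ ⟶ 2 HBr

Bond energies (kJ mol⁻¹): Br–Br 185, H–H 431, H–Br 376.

Bonds broken (reactants):
  Br–Br: 1 × 185 = 185
  H–H: 1 × 431 = 431
  Σ(broken) = 616 kJ
Bonds formed (products):
  H–Br: 2 × 376 = 752
  Σ(formed) = 752 kJ
ΔH = Σ(broken) − Σ(formed) = 616 − 752 = −136 kJ

ΔH ≈ −136 kJ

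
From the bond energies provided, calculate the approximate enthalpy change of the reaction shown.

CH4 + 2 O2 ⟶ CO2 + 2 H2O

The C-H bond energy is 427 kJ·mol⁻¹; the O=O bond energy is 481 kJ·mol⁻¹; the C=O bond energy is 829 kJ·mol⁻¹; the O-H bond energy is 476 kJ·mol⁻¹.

ΔH ≈ −892 kJ

Bonds broken (reactants):
  C-H: 4 × 427 = 1708
  O=O: 2 × 481 = 962
  Σ(broken) = 2670 kJ
Bonds formed (products):
  C=O: 2 × 829 = 1658
  O-H: 4 × 476 = 1904
  Σ(formed) = 3562 kJ
ΔH = Σ(broken) − Σ(formed) = 2670 − 3562 = −892 kJ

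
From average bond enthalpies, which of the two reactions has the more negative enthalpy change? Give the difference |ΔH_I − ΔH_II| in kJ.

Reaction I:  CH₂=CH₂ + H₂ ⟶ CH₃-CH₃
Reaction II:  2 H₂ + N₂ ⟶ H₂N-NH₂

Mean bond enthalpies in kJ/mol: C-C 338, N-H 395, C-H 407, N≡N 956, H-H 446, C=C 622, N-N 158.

Reaction I:
  Bonds broken (reactants):
    C-H: 4 × 407 = 1628
    C=C: 1 × 622 = 622
    H-H: 1 × 446 = 446
    Σ(broken) = 2696 kJ
  Bonds formed (products):
    C-C: 1 × 338 = 338
    C-H: 6 × 407 = 2442
    Σ(formed) = 2780 kJ
  ΔH_I = 2696 − 2780 = −84 kJ
Reaction II:
  Bonds broken (reactants):
    H-H: 2 × 446 = 892
    N≡N: 1 × 956 = 956
    Σ(broken) = 1848 kJ
  Bonds formed (products):
    N-H: 4 × 395 = 1580
    N-N: 1 × 158 = 158
    Σ(formed) = 1738 kJ
  ΔH_II = 1848 − 1738 = +110 kJ
ΔH_I − ΔH_II = −194 kJ, so reaction I has the more negative ΔH; |ΔH_I − ΔH_II| = 194 kJ.

Reaction I, by 194 kJ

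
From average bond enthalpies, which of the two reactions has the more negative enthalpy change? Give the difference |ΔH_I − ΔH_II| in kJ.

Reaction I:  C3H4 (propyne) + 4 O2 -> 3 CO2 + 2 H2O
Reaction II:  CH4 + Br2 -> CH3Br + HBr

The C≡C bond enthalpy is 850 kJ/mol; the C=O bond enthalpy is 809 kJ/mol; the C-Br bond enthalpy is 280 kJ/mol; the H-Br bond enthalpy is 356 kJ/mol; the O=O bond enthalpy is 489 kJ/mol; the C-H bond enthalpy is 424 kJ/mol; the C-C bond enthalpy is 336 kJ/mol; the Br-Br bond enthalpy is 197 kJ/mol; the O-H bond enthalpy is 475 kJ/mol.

Reaction I:
  Bonds broken (reactants):
    C≡C: 1 × 850 = 850
    C-C: 1 × 336 = 336
    C-H: 4 × 424 = 1696
    O=O: 4 × 489 = 1956
    Σ(broken) = 4838 kJ
  Bonds formed (products):
    C=O: 6 × 809 = 4854
    O-H: 4 × 475 = 1900
    Σ(formed) = 6754 kJ
  ΔH_I = 4838 − 6754 = −1916 kJ
Reaction II:
  Bonds broken (reactants):
    Br-Br: 1 × 197 = 197
    C-H: 4 × 424 = 1696
    Σ(broken) = 1893 kJ
  Bonds formed (products):
    C-Br: 1 × 280 = 280
    C-H: 3 × 424 = 1272
    H-Br: 1 × 356 = 356
    Σ(formed) = 1908 kJ
  ΔH_II = 1893 − 1908 = −15 kJ
ΔH_I − ΔH_II = −1901 kJ, so reaction I has the more negative ΔH; |ΔH_I − ΔH_II| = 1901 kJ.

Reaction I, by 1901 kJ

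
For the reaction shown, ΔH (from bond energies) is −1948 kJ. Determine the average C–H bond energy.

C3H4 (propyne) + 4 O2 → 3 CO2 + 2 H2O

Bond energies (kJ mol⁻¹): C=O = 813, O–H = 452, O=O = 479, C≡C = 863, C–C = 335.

Let D be the C–H bond energy.
Σ(broken) = 1×863 + 1×335 + 4×D + 4×479 = 3114 + 4D
Σ(formed) = 6×813 + 4×452 = 6686
ΔH = Σ(broken) − Σ(formed) = (3114 + 4D) − (6686) = −3572 + 4D
Setting this equal to −1948 kJ gives 4D = 1624, so D = 406 kJ/mol.

D(C–H) ≈ 406 kJ/mol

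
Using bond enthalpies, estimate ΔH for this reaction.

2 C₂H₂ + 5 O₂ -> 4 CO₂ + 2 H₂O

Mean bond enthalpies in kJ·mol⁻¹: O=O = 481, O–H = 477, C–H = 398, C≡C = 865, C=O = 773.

Bonds broken (reactants):
  C≡C: 2 × 865 = 1730
  C–H: 4 × 398 = 1592
  O=O: 5 × 481 = 2405
  Σ(broken) = 5727 kJ
Bonds formed (products):
  C=O: 8 × 773 = 6184
  O–H: 4 × 477 = 1908
  Σ(formed) = 8092 kJ
ΔH = Σ(broken) − Σ(formed) = 5727 − 8092 = −2365 kJ

ΔH ≈ −2365 kJ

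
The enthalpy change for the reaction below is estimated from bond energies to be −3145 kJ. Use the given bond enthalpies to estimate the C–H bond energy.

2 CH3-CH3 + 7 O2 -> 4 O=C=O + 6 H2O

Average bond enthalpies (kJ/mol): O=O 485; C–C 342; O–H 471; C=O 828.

Let D be the C–H bond energy.
Σ(broken) = 2×342 + 12×D + 7×485 = 4079 + 12D
Σ(formed) = 8×828 + 12×471 = 12276
ΔH = Σ(broken) − Σ(formed) = (4079 + 12D) − (12276) = −8197 + 12D
Setting this equal to −3145 kJ gives 12D = 5052, so D = 421 kJ/mol.

D(C–H) ≈ 421 kJ/mol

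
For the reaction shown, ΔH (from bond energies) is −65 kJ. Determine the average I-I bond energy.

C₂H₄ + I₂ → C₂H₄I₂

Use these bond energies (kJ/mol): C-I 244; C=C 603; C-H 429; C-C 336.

Let D be the I-I bond energy.
Σ(broken) = 4×429 + 1×603 + 1×D = 2319 + D
Σ(formed) = 1×336 + 4×429 + 2×244 = 2540
ΔH = Σ(broken) − Σ(formed) = (2319 + D) − (2540) = −221 + D
Setting this equal to −65 kJ gives D = 156 kJ/mol.

D(I-I) ≈ 156 kJ/mol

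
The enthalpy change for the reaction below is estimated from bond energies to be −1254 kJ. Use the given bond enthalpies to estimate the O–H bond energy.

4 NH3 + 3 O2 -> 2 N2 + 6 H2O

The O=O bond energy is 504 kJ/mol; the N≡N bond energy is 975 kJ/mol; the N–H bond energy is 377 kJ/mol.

Let D be the O–H bond energy.
Σ(broken) = 12×377 + 3×504 = 6036
Σ(formed) = 2×975 + 12×D = 1950 + 12D
ΔH = Σ(broken) − Σ(formed) = (6036) − (1950 + 12D) = +4086 − 12D
Setting this equal to −1254 kJ gives 12D = 5340, so D = 445 kJ/mol.

D(O–H) ≈ 445 kJ/mol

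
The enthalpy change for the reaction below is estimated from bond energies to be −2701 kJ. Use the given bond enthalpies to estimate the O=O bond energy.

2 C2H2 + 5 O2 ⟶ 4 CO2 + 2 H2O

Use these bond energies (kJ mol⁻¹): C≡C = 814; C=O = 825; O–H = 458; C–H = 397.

Let D be the O=O bond energy.
Σ(broken) = 2×814 + 4×397 + 5×D = 3216 + 5D
Σ(formed) = 8×825 + 4×458 = 8432
ΔH = Σ(broken) − Σ(formed) = (3216 + 5D) − (8432) = −5216 + 5D
Setting this equal to −2701 kJ gives 5D = 2515, so D = 503 kJ/mol.

D(O=O) ≈ 503 kJ/mol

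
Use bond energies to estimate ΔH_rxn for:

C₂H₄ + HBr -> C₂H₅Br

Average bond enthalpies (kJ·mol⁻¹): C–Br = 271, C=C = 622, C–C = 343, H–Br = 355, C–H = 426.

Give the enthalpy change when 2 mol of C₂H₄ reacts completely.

ΔH = −126 kJ

Bonds broken (reactants):
  C–H: 4 × 426 = 1704
  C=C: 1 × 622 = 622
  H–Br: 1 × 355 = 355
  Σ(broken) = 2681 kJ
Bonds formed (products):
  C–Br: 1 × 271 = 271
  C–C: 1 × 343 = 343
  C–H: 5 × 426 = 2130
  Σ(formed) = 2744 kJ
ΔH = Σ(broken) − Σ(formed) = 2681 − 2744 = −63 kJ
For 2× the reaction as written: 2 × (−63) = −126 kJ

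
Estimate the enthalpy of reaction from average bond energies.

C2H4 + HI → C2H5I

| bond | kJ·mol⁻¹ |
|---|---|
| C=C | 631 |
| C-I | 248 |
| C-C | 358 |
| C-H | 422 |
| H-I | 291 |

ΔH ≈ −106 kJ

Bonds broken (reactants):
  C-H: 4 × 422 = 1688
  C=C: 1 × 631 = 631
  H-I: 1 × 291 = 291
  Σ(broken) = 2610 kJ
Bonds formed (products):
  C-C: 1 × 358 = 358
  C-H: 5 × 422 = 2110
  C-I: 1 × 248 = 248
  Σ(formed) = 2716 kJ
ΔH = Σ(broken) − Σ(formed) = 2610 − 2716 = −106 kJ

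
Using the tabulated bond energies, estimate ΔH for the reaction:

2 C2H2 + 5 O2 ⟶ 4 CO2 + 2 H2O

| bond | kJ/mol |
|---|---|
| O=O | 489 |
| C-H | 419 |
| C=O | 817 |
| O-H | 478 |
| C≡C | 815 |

Bonds broken (reactants):
  C≡C: 2 × 815 = 1630
  C-H: 4 × 419 = 1676
  O=O: 5 × 489 = 2445
  Σ(broken) = 5751 kJ
Bonds formed (products):
  C=O: 8 × 817 = 6536
  O-H: 4 × 478 = 1912
  Σ(formed) = 8448 kJ
ΔH = Σ(broken) − Σ(formed) = 5751 − 8448 = −2697 kJ

ΔH ≈ −2697 kJ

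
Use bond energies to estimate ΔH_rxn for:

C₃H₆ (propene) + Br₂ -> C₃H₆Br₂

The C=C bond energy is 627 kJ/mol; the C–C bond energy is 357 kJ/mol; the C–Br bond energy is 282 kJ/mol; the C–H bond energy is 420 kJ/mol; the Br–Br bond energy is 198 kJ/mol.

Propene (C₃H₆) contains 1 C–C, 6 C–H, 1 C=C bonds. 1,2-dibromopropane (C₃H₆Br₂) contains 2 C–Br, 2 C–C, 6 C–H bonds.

ΔH ≈ −96 kJ

Bonds broken (reactants):
  Br–Br: 1 × 198 = 198
  C–C: 1 × 357 = 357
  C–H: 6 × 420 = 2520
  C=C: 1 × 627 = 627
  Σ(broken) = 3702 kJ
Bonds formed (products):
  C–Br: 2 × 282 = 564
  C–C: 2 × 357 = 714
  C–H: 6 × 420 = 2520
  Σ(formed) = 3798 kJ
ΔH = Σ(broken) − Σ(formed) = 3702 − 3798 = −96 kJ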